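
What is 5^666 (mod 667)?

169

5^1 ≡ 5 (mod 667)
5^2 ≡ 5^2 = 25 ≡ 25 (mod 667)
5^4 ≡ 25^2 = 625 ≡ 625 (mod 667)
5^8 ≡ 625^2 = 390625 ≡ 430 (mod 667)
5^16 ≡ 430^2 = 184900 ≡ 141 (mod 667)
5^32 ≡ 141^2 = 19881 ≡ 538 (mod 667)
5^64 ≡ 538^2 = 289444 ≡ 633 (mod 667)
5^128 ≡ 633^2 = 400689 ≡ 489 (mod 667)
5^256 ≡ 489^2 = 239121 ≡ 335 (mod 667)
5^512 ≡ 335^2 = 112225 ≡ 169 (mod 667)
666 = 512 + 128 + 16 + 8 + 2 in binary powers of 2.
So 5^666 ≡ 169 · 489 · 141 · 430 · 25 ≡ 169 (mod 667).
Since 169 ≠ 1, base 5 is a Fermat witness: 667 is composite.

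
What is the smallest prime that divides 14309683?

14309683 is odd.
Digit sum 34, not divisible by 3.
Ends in 3: not divisible by 5.
7: 14309683 = 7·2044240 + 3
11: 14309683 = 11·1300880 + 3
13: 14309683 = 13·1100744 + 11
17: 14309683 = 17·841746 + 1
19: 14309683 = 19·753141 + 4
23: 14309683 = 23·622160 + 3
29: 14309683 = 29·493437 + 10
31: 14309683 = 31·461602 + 21
37: 14309683 = 37·386748 + 7
41: 14309683 = 41·349016 + 27
43: 14309683 = 43·332783 + 14
47: 14309683 = 47·304461 + 16
53: 14309683 = 53·269994 + 1
59: 14309683 = 59·242537

59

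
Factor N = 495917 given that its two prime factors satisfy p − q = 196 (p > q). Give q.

613

Since p = q + 196, we have 495917 = q(q + 196), so q² + 196q − 495917 = 0.
Discriminant: 196² + 4·495917 = 38416 + 1983668 = 2022084; √2022084 = 1422.
q = (−196 + 1422)/2 = 613, and p = q + 196 = 809.
Check: 613 · 809 = 495917.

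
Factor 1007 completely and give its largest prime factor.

53

1007 = 19 · 53
53 is prime.
So 1007 = 19 · 53; the largest prime factor is 53.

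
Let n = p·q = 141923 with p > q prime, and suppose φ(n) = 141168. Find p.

φ(n) = (p−1)(q−1) = n − (p+q) + 1, so p + q = 141923 − 141168 + 1 = 756.
p and q are the roots of t² − 756t + 141923 = 0.
Discriminant: 756² − 4·141923 = 571536 − 567692 = 3844; √3844 = 62.
q = (756 − 62)/2 = 347, p = (756 + 62)/2 = 409.
Check: 347 · 409 = 141923.

409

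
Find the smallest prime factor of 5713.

5713 is odd.
Digit sum 16, not divisible by 3.
Ends in 3: not divisible by 5.
7: 5713 = 7·816 + 1
11: 5713 = 11·519 + 4
13: 5713 = 13·439 + 6
17: 5713 = 17·336 + 1
19: 5713 = 19·300 + 13
23: 5713 = 23·248 + 9
29: 5713 = 29·197

29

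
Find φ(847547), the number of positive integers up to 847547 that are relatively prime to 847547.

Factor: 847547 = 89^2 · 107.
φ(847547) = 89^1·(89−1) · (107−1) = 7832 · 106 = 830192.

830192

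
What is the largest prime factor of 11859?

11859 = 3 · 3953
3953 = 59 · 67
67 is prime.
So 11859 = 3 · 59 · 67; the largest prime factor is 67.

67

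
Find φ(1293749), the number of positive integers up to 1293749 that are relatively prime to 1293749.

Factor: 1293749 = 61 · 127 · 167.
φ(1293749) = (61−1) · (127−1) · (167−1) = 60 · 126 · 166 = 1254960.

1254960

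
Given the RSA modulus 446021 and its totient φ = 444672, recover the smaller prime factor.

φ(n) = (p−1)(q−1) = n − (p+q) + 1, so p + q = 446021 − 444672 + 1 = 1350.
p and q are the roots of t² − 1350t + 446021 = 0.
Discriminant: 1350² − 4·446021 = 1822500 − 1784084 = 38416; √38416 = 196.
q = (1350 − 196)/2 = 577, p = (1350 + 196)/2 = 773.
Check: 577 · 773 = 446021.

577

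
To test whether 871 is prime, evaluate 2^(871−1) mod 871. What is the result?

545

2^1 ≡ 2 (mod 871)
2^2 ≡ 2^2 = 4 ≡ 4 (mod 871)
2^4 ≡ 4^2 = 16 ≡ 16 (mod 871)
2^8 ≡ 16^2 = 256 ≡ 256 (mod 871)
2^16 ≡ 256^2 = 65536 ≡ 211 (mod 871)
2^32 ≡ 211^2 = 44521 ≡ 100 (mod 871)
2^64 ≡ 100^2 = 10000 ≡ 419 (mod 871)
2^128 ≡ 419^2 = 175561 ≡ 490 (mod 871)
2^256 ≡ 490^2 = 240100 ≡ 575 (mod 871)
2^512 ≡ 575^2 = 330625 ≡ 516 (mod 871)
870 = 512 + 256 + 64 + 32 + 4 + 2 in binary powers of 2.
So 2^870 ≡ 516 · 575 · 419 · 100 · 16 · 4 ≡ 545 (mod 871).
Since 545 ≠ 1, base 2 is a Fermat witness: 871 is composite.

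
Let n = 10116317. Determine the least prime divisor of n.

10116317 is odd.
Digit sum 20, not divisible by 3.
Ends in 7: not divisible by 5.
7: 10116317 = 7·1445188 + 1
11: 10116317 = 11·919665 + 2
13: 10116317 = 13·778178 + 3
17: 10116317 = 17·595077 + 8
19: 10116317 = 19·532437 + 14
23: 10116317 = 23·439839 + 20
29: 10116317 = 29·348838 + 15
31: 10116317 = 31·326332 + 25
37: 10116317 = 37·273413 + 36
41: 10116317 = 41·246739 + 18
43: 10116317 = 43·235263 + 8
47: 10116317 = 47·215240 + 37
53: 10116317 = 53·190873 + 48
59: 10116317 = 59·171463

59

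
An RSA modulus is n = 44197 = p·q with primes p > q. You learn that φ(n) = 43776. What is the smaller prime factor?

193

φ(n) = (p−1)(q−1) = n − (p+q) + 1, so p + q = 44197 − 43776 + 1 = 422.
p and q are the roots of t² − 422t + 44197 = 0.
Discriminant: 422² − 4·44197 = 178084 − 176788 = 1296; √1296 = 36.
q = (422 − 36)/2 = 193, p = (422 + 36)/2 = 229.
Check: 193 · 229 = 44197.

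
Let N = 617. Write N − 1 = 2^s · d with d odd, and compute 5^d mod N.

617 − 1 = 616 = 2^3 · 77, so d = 77.
5^1 ≡ 5 (mod 617)
5^2 ≡ 5^2 = 25 ≡ 25 (mod 617)
5^4 ≡ 25^2 = 625 ≡ 8 (mod 617)
5^8 ≡ 8^2 = 64 ≡ 64 (mod 617)
5^16 ≡ 64^2 = 4096 ≡ 394 (mod 617)
5^32 ≡ 394^2 = 155236 ≡ 369 (mod 617)
5^64 ≡ 369^2 = 136161 ≡ 421 (mod 617)
77 = 64 + 8 + 4 + 1 in binary powers of 2.
So 5^77 ≡ 421 · 64 · 8 · 5 ≡ 478 (mod 617).
Squaring chain: 478 → 194 → 616; reaches −1, so base 5 does not prove 617 composite.

478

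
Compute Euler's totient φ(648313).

Factor: 648313 = 73 · 83 · 107.
φ(648313) = (73−1) · (83−1) · (107−1) = 72 · 82 · 106 = 625824.

625824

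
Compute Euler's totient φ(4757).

Factor: 4757 = 67 · 71.
φ(4757) = (67−1) · (71−1) = 66 · 70 = 4620.

4620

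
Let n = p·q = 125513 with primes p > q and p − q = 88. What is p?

401

Since p = q + 88, we have 125513 = q(q + 88), so q² + 88q − 125513 = 0.
Discriminant: 88² + 4·125513 = 7744 + 502052 = 509796; √509796 = 714.
q = (−88 + 714)/2 = 313, and p = q + 88 = 401.
Check: 313 · 401 = 125513.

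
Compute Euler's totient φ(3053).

2940

Factor: 3053 = 43 · 71.
φ(3053) = (43−1) · (71−1) = 42 · 70 = 2940.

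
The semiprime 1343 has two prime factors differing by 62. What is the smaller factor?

17

Since p = q + 62, we have 1343 = q(q + 62), so q² + 62q − 1343 = 0.
Discriminant: 62² + 4·1343 = 3844 + 5372 = 9216; √9216 = 96.
q = (−62 + 96)/2 = 17, and p = q + 62 = 79.
Check: 17 · 79 = 1343.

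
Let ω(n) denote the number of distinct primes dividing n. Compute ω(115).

2

115 = 5 · 23
115 = 5 · 23, which has 2 distinct prime factors.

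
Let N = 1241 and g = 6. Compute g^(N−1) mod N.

951

6^1 ≡ 6 (mod 1241)
6^2 ≡ 6^2 = 36 ≡ 36 (mod 1241)
6^4 ≡ 36^2 = 1296 ≡ 55 (mod 1241)
6^8 ≡ 55^2 = 3025 ≡ 543 (mod 1241)
6^16 ≡ 543^2 = 294849 ≡ 732 (mod 1241)
6^32 ≡ 732^2 = 535824 ≡ 953 (mod 1241)
6^64 ≡ 953^2 = 908209 ≡ 1038 (mod 1241)
6^128 ≡ 1038^2 = 1077444 ≡ 256 (mod 1241)
6^256 ≡ 256^2 = 65536 ≡ 1004 (mod 1241)
6^512 ≡ 1004^2 = 1008016 ≡ 324 (mod 1241)
6^1024 ≡ 324^2 = 104976 ≡ 732 (mod 1241)
1240 = 1024 + 128 + 64 + 16 + 8 in binary powers of 2.
So 6^1240 ≡ 732 · 256 · 1038 · 732 · 543 ≡ 951 (mod 1241).
Since 951 ≠ 1, base 6 is a Fermat witness: 1241 is composite.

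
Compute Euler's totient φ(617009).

592000

Factor: 617009 = 41 · 101 · 149.
φ(617009) = (41−1) · (101−1) · (149−1) = 40 · 100 · 148 = 592000.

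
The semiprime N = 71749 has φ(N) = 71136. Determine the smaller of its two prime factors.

157

φ(n) = (p−1)(q−1) = n − (p+q) + 1, so p + q = 71749 − 71136 + 1 = 614.
p and q are the roots of t² − 614t + 71749 = 0.
Discriminant: 614² − 4·71749 = 376996 − 286996 = 90000; √90000 = 300.
q = (614 − 300)/2 = 157, p = (614 + 300)/2 = 457.
Check: 157 · 457 = 71749.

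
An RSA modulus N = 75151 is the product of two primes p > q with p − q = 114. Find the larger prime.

337

Since p = q + 114, we have 75151 = q(q + 114), so q² + 114q − 75151 = 0.
Discriminant: 114² + 4·75151 = 12996 + 300604 = 313600; √313600 = 560.
q = (−114 + 560)/2 = 223, and p = q + 114 = 337.
Check: 223 · 337 = 75151.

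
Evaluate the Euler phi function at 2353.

2160

Factor: 2353 = 13 · 181.
φ(2353) = (13−1) · (181−1) = 12 · 180 = 2160.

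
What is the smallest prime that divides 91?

91 is odd.
Digit sum 10, not divisible by 3.
Ends in 1: not divisible by 5.
7: 91 = 7·13

7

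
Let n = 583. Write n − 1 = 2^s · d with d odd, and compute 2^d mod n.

583 − 1 = 582 = 2^1 · 291, so d = 291.
2^1 ≡ 2 (mod 583)
2^2 ≡ 2^2 = 4 ≡ 4 (mod 583)
2^4 ≡ 4^2 = 16 ≡ 16 (mod 583)
2^8 ≡ 16^2 = 256 ≡ 256 (mod 583)
2^16 ≡ 256^2 = 65536 ≡ 240 (mod 583)
2^32 ≡ 240^2 = 57600 ≡ 466 (mod 583)
2^64 ≡ 466^2 = 217156 ≡ 280 (mod 583)
2^128 ≡ 280^2 = 78400 ≡ 278 (mod 583)
2^256 ≡ 278^2 = 77284 ≡ 328 (mod 583)
291 = 256 + 32 + 2 + 1 in binary powers of 2.
So 2^291 ≡ 328 · 466 · 4 · 2 ≡ 233 (mod 583).
Squaring chain: 233; never reaches −1, so base 2 is a Miller–Rabin witness that 583 is composite.

233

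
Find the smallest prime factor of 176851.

17

176851 is odd.
Digit sum 28, not divisible by 3.
Ends in 1: not divisible by 5.
7: 176851 = 7·25264 + 3
11: 176851 = 11·16077 + 4
13: 176851 = 13·13603 + 12
17: 176851 = 17·10403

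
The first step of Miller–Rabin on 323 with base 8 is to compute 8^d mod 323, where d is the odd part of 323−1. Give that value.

297

323 − 1 = 322 = 2^1 · 161, so d = 161.
8^1 ≡ 8 (mod 323)
8^2 ≡ 8^2 = 64 ≡ 64 (mod 323)
8^4 ≡ 64^2 = 4096 ≡ 220 (mod 323)
8^8 ≡ 220^2 = 48400 ≡ 273 (mod 323)
8^16 ≡ 273^2 = 74529 ≡ 239 (mod 323)
8^32 ≡ 239^2 = 57121 ≡ 273 (mod 323)
8^64 ≡ 273^2 = 74529 ≡ 239 (mod 323)
8^128 ≡ 239^2 = 57121 ≡ 273 (mod 323)
161 = 128 + 32 + 1 in binary powers of 2.
So 8^161 ≡ 273 · 273 · 8 ≡ 297 (mod 323).
Squaring chain: 297; never reaches −1, so base 8 is a Miller–Rabin witness that 323 is composite.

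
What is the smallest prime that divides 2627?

2627 is odd.
Digit sum 17, not divisible by 3.
Ends in 7: not divisible by 5.
7: 2627 = 7·375 + 2
11: 2627 = 11·238 + 9
13: 2627 = 13·202 + 1
17: 2627 = 17·154 + 9
19: 2627 = 19·138 + 5
23: 2627 = 23·114 + 5
29: 2627 = 29·90 + 17
31: 2627 = 31·84 + 23
37: 2627 = 37·71

37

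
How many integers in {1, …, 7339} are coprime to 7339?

Factor: 7339 = 41 · 179.
φ(7339) = (41−1) · (179−1) = 40 · 178 = 7120.

7120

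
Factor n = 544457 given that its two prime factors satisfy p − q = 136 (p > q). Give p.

Since p = q + 136, we have 544457 = q(q + 136), so q² + 136q − 544457 = 0.
Discriminant: 136² + 4·544457 = 18496 + 2177828 = 2196324; √2196324 = 1482.
q = (−136 + 1482)/2 = 673, and p = q + 136 = 809.
Check: 673 · 809 = 544457.

809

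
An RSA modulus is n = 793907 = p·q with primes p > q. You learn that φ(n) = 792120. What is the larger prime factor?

φ(n) = (p−1)(q−1) = n − (p+q) + 1, so p + q = 793907 − 792120 + 1 = 1788.
p and q are the roots of t² − 1788t + 793907 = 0.
Discriminant: 1788² − 4·793907 = 3196944 − 3175628 = 21316; √21316 = 146.
q = (1788 − 146)/2 = 821, p = (1788 + 146)/2 = 967.
Check: 821 · 967 = 793907.

967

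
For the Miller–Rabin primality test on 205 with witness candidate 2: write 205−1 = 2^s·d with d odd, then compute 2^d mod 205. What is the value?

203

205 − 1 = 204 = 2^2 · 51, so d = 51.
2^1 ≡ 2 (mod 205)
2^2 ≡ 2^2 = 4 ≡ 4 (mod 205)
2^4 ≡ 4^2 = 16 ≡ 16 (mod 205)
2^8 ≡ 16^2 = 256 ≡ 51 (mod 205)
2^16 ≡ 51^2 = 2601 ≡ 141 (mod 205)
2^32 ≡ 141^2 = 19881 ≡ 201 (mod 205)
51 = 32 + 16 + 2 + 1 in binary powers of 2.
So 2^51 ≡ 201 · 141 · 4 · 2 ≡ 203 (mod 205).
Squaring chain: 203 → 4; never reaches −1, so base 2 is a Miller–Rabin witness that 205 is composite.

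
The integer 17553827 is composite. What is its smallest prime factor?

71

17553827 is odd.
Digit sum 38, not divisible by 3.
Ends in 7: not divisible by 5.
7: 17553827 = 7·2507689 + 4
11: 17553827 = 11·1595802 + 5
13: 17553827 = 13·1350294 + 5
17: 17553827 = 17·1032578 + 1
19: 17553827 = 19·923885 + 12
23: 17553827 = 23·763209 + 20
29: 17553827 = 29·605304 + 11
31: 17553827 = 31·566252 + 15
37: 17553827 = 37·474427 + 28
41: 17553827 = 41·428142 + 5
43: 17553827 = 43·408228 + 23
47: 17553827 = 47·373485 + 32
53: 17553827 = 53·331204 + 15
59: 17553827 = 59·297522 + 29
61: 17553827 = 61·287767 + 40
67: 17553827 = 67·261997 + 28
71: 17553827 = 71·247237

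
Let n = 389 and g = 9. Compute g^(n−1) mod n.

9^1 ≡ 9 (mod 389)
9^2 ≡ 9^2 = 81 ≡ 81 (mod 389)
9^4 ≡ 81^2 = 6561 ≡ 337 (mod 389)
9^8 ≡ 337^2 = 113569 ≡ 370 (mod 389)
9^16 ≡ 370^2 = 136900 ≡ 361 (mod 389)
9^32 ≡ 361^2 = 130321 ≡ 6 (mod 389)
9^64 ≡ 6^2 = 36 ≡ 36 (mod 389)
9^128 ≡ 36^2 = 1296 ≡ 129 (mod 389)
9^256 ≡ 129^2 = 16641 ≡ 303 (mod 389)
388 = 256 + 128 + 4 in binary powers of 2.
So 9^388 ≡ 303 · 129 · 337 ≡ 1 (mod 389).
Since the result is 1, base 9 gives no evidence that 389 is composite.

1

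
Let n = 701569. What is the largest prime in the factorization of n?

59

701569 = 11 · 63779
63779 = 23 · 2773
2773 = 47 · 59
59 is prime.
So 701569 = 11 · 23 · 47 · 59; the largest prime factor is 59.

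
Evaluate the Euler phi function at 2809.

2756

Factor: 2809 = 53^2.
φ(2809) = 53^1·(53−1) = 2756.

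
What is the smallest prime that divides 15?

3

15 is odd.
Digit sum 6, divisible by 3.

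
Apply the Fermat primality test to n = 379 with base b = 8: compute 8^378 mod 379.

1

8^1 ≡ 8 (mod 379)
8^2 ≡ 8^2 = 64 ≡ 64 (mod 379)
8^4 ≡ 64^2 = 4096 ≡ 306 (mod 379)
8^8 ≡ 306^2 = 93636 ≡ 23 (mod 379)
8^16 ≡ 23^2 = 529 ≡ 150 (mod 379)
8^32 ≡ 150^2 = 22500 ≡ 139 (mod 379)
8^64 ≡ 139^2 = 19321 ≡ 371 (mod 379)
8^128 ≡ 371^2 = 137641 ≡ 64 (mod 379)
8^256 ≡ 64^2 = 4096 ≡ 306 (mod 379)
378 = 256 + 64 + 32 + 16 + 8 + 2 in binary powers of 2.
So 8^378 ≡ 306 · 371 · 139 · 150 · 23 · 64 ≡ 1 (mod 379).
Since the result is 1, base 8 gives no evidence that 379 is composite.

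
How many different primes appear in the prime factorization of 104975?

104975 = 5^2 · 4199
4199 = 13 · 323
323 = 17 · 19
104975 = 5^2 · 13 · 17 · 19, which has 4 distinct prime factors.

4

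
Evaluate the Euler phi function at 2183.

Factor: 2183 = 37 · 59.
φ(2183) = (37−1) · (59−1) = 36 · 58 = 2088.

2088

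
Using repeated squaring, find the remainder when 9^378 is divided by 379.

9^1 ≡ 9 (mod 379)
9^2 ≡ 9^2 = 81 ≡ 81 (mod 379)
9^4 ≡ 81^2 = 6561 ≡ 118 (mod 379)
9^8 ≡ 118^2 = 13924 ≡ 280 (mod 379)
9^16 ≡ 280^2 = 78400 ≡ 326 (mod 379)
9^32 ≡ 326^2 = 106276 ≡ 156 (mod 379)
9^64 ≡ 156^2 = 24336 ≡ 80 (mod 379)
9^128 ≡ 80^2 = 6400 ≡ 336 (mod 379)
9^256 ≡ 336^2 = 112896 ≡ 333 (mod 379)
378 = 256 + 64 + 32 + 16 + 8 + 2 in binary powers of 2.
So 9^378 ≡ 333 · 80 · 156 · 326 · 280 · 81 ≡ 1 (mod 379).
Since the result is 1, base 9 gives no evidence that 379 is composite.

1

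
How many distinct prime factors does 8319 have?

3

8319 = 3 · 2773
2773 = 47 · 59
8319 = 3 · 47 · 59, which has 3 distinct prime factors.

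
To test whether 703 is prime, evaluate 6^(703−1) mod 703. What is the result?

628

6^1 ≡ 6 (mod 703)
6^2 ≡ 6^2 = 36 ≡ 36 (mod 703)
6^4 ≡ 36^2 = 1296 ≡ 593 (mod 703)
6^8 ≡ 593^2 = 351649 ≡ 149 (mod 703)
6^16 ≡ 149^2 = 22201 ≡ 408 (mod 703)
6^32 ≡ 408^2 = 166464 ≡ 556 (mod 703)
6^64 ≡ 556^2 = 309136 ≡ 519 (mod 703)
6^128 ≡ 519^2 = 269361 ≡ 112 (mod 703)
6^256 ≡ 112^2 = 12544 ≡ 593 (mod 703)
6^512 ≡ 593^2 = 351649 ≡ 149 (mod 703)
702 = 512 + 128 + 32 + 16 + 8 + 4 + 2 in binary powers of 2.
So 6^702 ≡ 149 · 112 · 556 · 408 · 149 · 593 · 36 ≡ 628 (mod 703).
Since 628 ≠ 1, base 6 is a Fermat witness: 703 is composite.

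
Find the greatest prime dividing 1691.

89

1691 = 19 · 89
89 is prime.
So 1691 = 19 · 89; the largest prime factor is 89.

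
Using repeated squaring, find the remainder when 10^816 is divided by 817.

391

10^1 ≡ 10 (mod 817)
10^2 ≡ 10^2 = 100 ≡ 100 (mod 817)
10^4 ≡ 100^2 = 10000 ≡ 196 (mod 817)
10^8 ≡ 196^2 = 38416 ≡ 17 (mod 817)
10^16 ≡ 17^2 = 289 ≡ 289 (mod 817)
10^32 ≡ 289^2 = 83521 ≡ 187 (mod 817)
10^64 ≡ 187^2 = 34969 ≡ 655 (mod 817)
10^128 ≡ 655^2 = 429025 ≡ 100 (mod 817)
10^256 ≡ 100^2 = 10000 ≡ 196 (mod 817)
10^512 ≡ 196^2 = 38416 ≡ 17 (mod 817)
816 = 512 + 256 + 32 + 16 in binary powers of 2.
So 10^816 ≡ 17 · 196 · 187 · 289 ≡ 391 (mod 817).
Since 391 ≠ 1, base 10 is a Fermat witness: 817 is composite.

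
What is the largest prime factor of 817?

43

817 = 19 · 43
43 is prime.
So 817 = 19 · 43; the largest prime factor is 43.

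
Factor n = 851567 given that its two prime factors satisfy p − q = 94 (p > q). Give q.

Since p = q + 94, we have 851567 = q(q + 94), so q² + 94q − 851567 = 0.
Discriminant: 94² + 4·851567 = 8836 + 3406268 = 3415104; √3415104 = 1848.
q = (−94 + 1848)/2 = 877, and p = q + 94 = 971.
Check: 877 · 971 = 851567.

877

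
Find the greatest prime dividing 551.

551 = 19 · 29
29 is prime.
So 551 = 19 · 29; the largest prime factor is 29.

29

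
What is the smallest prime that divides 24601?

24601 is odd.
Digit sum 13, not divisible by 3.
Ends in 1: not divisible by 5.
7: 24601 = 7·3514 + 3
11: 24601 = 11·2236 + 5
13: 24601 = 13·1892 + 5
17: 24601 = 17·1447 + 2
19: 24601 = 19·1294 + 15
23: 24601 = 23·1069 + 14
29: 24601 = 29·848 + 9
31: 24601 = 31·793 + 18
37: 24601 = 37·664 + 33
41: 24601 = 41·600 + 1
43: 24601 = 43·572 + 5
47: 24601 = 47·523 + 20
53: 24601 = 53·464 + 9
59: 24601 = 59·416 + 57
61: 24601 = 61·403 + 18
67: 24601 = 67·367 + 12
71: 24601 = 71·346 + 35
73: 24601 = 73·337

73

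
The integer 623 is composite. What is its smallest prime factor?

7

623 is odd.
Digit sum 11, not divisible by 3.
Ends in 3: not divisible by 5.
7: 623 = 7·89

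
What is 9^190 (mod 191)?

1

9^1 ≡ 9 (mod 191)
9^2 ≡ 9^2 = 81 ≡ 81 (mod 191)
9^4 ≡ 81^2 = 6561 ≡ 67 (mod 191)
9^8 ≡ 67^2 = 4489 ≡ 96 (mod 191)
9^16 ≡ 96^2 = 9216 ≡ 48 (mod 191)
9^32 ≡ 48^2 = 2304 ≡ 12 (mod 191)
9^64 ≡ 12^2 = 144 ≡ 144 (mod 191)
9^128 ≡ 144^2 = 20736 ≡ 108 (mod 191)
190 = 128 + 32 + 16 + 8 + 4 + 2 in binary powers of 2.
So 9^190 ≡ 108 · 12 · 48 · 96 · 67 · 81 ≡ 1 (mod 191).
Since the result is 1, base 9 gives no evidence that 191 is composite.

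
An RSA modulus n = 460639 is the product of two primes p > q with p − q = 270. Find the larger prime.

827

Since p = q + 270, we have 460639 = q(q + 270), so q² + 270q − 460639 = 0.
Discriminant: 270² + 4·460639 = 72900 + 1842556 = 1915456; √1915456 = 1384.
q = (−270 + 1384)/2 = 557, and p = q + 270 = 827.
Check: 557 · 827 = 460639.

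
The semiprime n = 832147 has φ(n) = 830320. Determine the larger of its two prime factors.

φ(n) = (p−1)(q−1) = n − (p+q) + 1, so p + q = 832147 − 830320 + 1 = 1828.
p and q are the roots of t² − 1828t + 832147 = 0.
Discriminant: 1828² − 4·832147 = 3341584 − 3328588 = 12996; √12996 = 114.
q = (1828 − 114)/2 = 857, p = (1828 + 114)/2 = 971.
Check: 857 · 971 = 832147.

971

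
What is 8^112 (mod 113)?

1

8^1 ≡ 8 (mod 113)
8^2 ≡ 8^2 = 64 ≡ 64 (mod 113)
8^4 ≡ 64^2 = 4096 ≡ 28 (mod 113)
8^8 ≡ 28^2 = 784 ≡ 106 (mod 113)
8^16 ≡ 106^2 = 11236 ≡ 49 (mod 113)
8^32 ≡ 49^2 = 2401 ≡ 28 (mod 113)
8^64 ≡ 28^2 = 784 ≡ 106 (mod 113)
112 = 64 + 32 + 16 in binary powers of 2.
So 8^112 ≡ 106 · 28 · 49 ≡ 1 (mod 113).
Since the result is 1, base 8 gives no evidence that 113 is composite.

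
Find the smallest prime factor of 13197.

13197 is odd.
Digit sum 21, divisible by 3.

3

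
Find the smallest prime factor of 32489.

32489 is odd.
Digit sum 26, not divisible by 3.
Ends in 9: not divisible by 5.
7: 32489 = 7·4641 + 2
11: 32489 = 11·2953 + 6
13: 32489 = 13·2499 + 2
17: 32489 = 17·1911 + 2
19: 32489 = 19·1709 + 18
23: 32489 = 23·1412 + 13
29: 32489 = 29·1120 + 9
31: 32489 = 31·1048 + 1
37: 32489 = 37·878 + 3
41: 32489 = 41·792 + 17
43: 32489 = 43·755 + 24
47: 32489 = 47·691 + 12
53: 32489 = 53·613

53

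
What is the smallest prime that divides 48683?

48683 is odd.
Digit sum 29, not divisible by 3.
Ends in 3: not divisible by 5.
7: 48683 = 7·6954 + 5
11: 48683 = 11·4425 + 8
13: 48683 = 13·3744 + 11
17: 48683 = 17·2863 + 12
19: 48683 = 19·2562 + 5
23: 48683 = 23·2116 + 15
29: 48683 = 29·1678 + 21
31: 48683 = 31·1570 + 13
37: 48683 = 37·1315 + 28
41: 48683 = 41·1187 + 16
43: 48683 = 43·1132 + 7
47: 48683 = 47·1035 + 38
53: 48683 = 53·918 + 29
59: 48683 = 59·825 + 8
61: 48683 = 61·798 + 5
67: 48683 = 67·726 + 41
71: 48683 = 71·685 + 48
73: 48683 = 73·666 + 65
79: 48683 = 79·616 + 19
83: 48683 = 83·586 + 45
89: 48683 = 89·547

89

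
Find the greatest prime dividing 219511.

219511 = 31 · 7081
7081 = 73 · 97
97 is prime.
So 219511 = 31 · 73 · 97; the largest prime factor is 97.

97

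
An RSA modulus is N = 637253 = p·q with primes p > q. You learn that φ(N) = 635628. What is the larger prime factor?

φ(n) = (p−1)(q−1) = n − (p+q) + 1, so p + q = 637253 − 635628 + 1 = 1626.
p and q are the roots of t² − 1626t + 637253 = 0.
Discriminant: 1626² − 4·637253 = 2643876 − 2549012 = 94864; √94864 = 308.
q = (1626 − 308)/2 = 659, p = (1626 + 308)/2 = 967.
Check: 659 · 967 = 637253.

967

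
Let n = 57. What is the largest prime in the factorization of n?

19

57 = 3 · 19
19 is prime.
So 57 = 3 · 19; the largest prime factor is 19.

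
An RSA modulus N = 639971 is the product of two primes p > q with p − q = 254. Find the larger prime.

Since p = q + 254, we have 639971 = q(q + 254), so q² + 254q − 639971 = 0.
Discriminant: 254² + 4·639971 = 64516 + 2559884 = 2624400; √2624400 = 1620.
q = (−254 + 1620)/2 = 683, and p = q + 254 = 937.
Check: 683 · 937 = 639971.

937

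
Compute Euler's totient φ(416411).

Factor: 416411 = 29 · 83 · 173.
φ(416411) = (29−1) · (83−1) · (173−1) = 28 · 82 · 172 = 394912.

394912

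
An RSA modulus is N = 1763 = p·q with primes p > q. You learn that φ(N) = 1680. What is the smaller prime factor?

φ(n) = (p−1)(q−1) = n − (p+q) + 1, so p + q = 1763 − 1680 + 1 = 84.
p and q are the roots of t² − 84t + 1763 = 0.
Discriminant: 84² − 4·1763 = 7056 − 7052 = 4; √4 = 2.
q = (84 − 2)/2 = 41, p = (84 + 2)/2 = 43.
Check: 41 · 43 = 1763.

41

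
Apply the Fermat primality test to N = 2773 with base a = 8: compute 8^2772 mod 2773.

1941

8^1 ≡ 8 (mod 2773)
8^2 ≡ 8^2 = 64 ≡ 64 (mod 2773)
8^4 ≡ 64^2 = 4096 ≡ 1323 (mod 2773)
8^8 ≡ 1323^2 = 1750329 ≡ 566 (mod 2773)
8^16 ≡ 566^2 = 320356 ≡ 1461 (mod 2773)
8^32 ≡ 1461^2 = 2134521 ≡ 2084 (mod 2773)
8^64 ≡ 2084^2 = 4343056 ≡ 538 (mod 2773)
8^128 ≡ 538^2 = 289444 ≡ 1052 (mod 2773)
8^256 ≡ 1052^2 = 1106704 ≡ 277 (mod 2773)
8^512 ≡ 277^2 = 76729 ≡ 1858 (mod 2773)
8^1024 ≡ 1858^2 = 3452164 ≡ 2552 (mod 2773)
8^2048 ≡ 2552^2 = 6512704 ≡ 1700 (mod 2773)
2772 = 2048 + 512 + 128 + 64 + 16 + 4 in binary powers of 2.
So 8^2772 ≡ 1700 · 1858 · 1052 · 538 · 1461 · 1323 ≡ 1941 (mod 2773).
Since 1941 ≠ 1, base 8 is a Fermat witness: 2773 is composite.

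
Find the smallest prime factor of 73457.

17

73457 is odd.
Digit sum 26, not divisible by 3.
Ends in 7: not divisible by 5.
7: 73457 = 7·10493 + 6
11: 73457 = 11·6677 + 10
13: 73457 = 13·5650 + 7
17: 73457 = 17·4321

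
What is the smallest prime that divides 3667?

19

3667 is odd.
Digit sum 22, not divisible by 3.
Ends in 7: not divisible by 5.
7: 3667 = 7·523 + 6
11: 3667 = 11·333 + 4
13: 3667 = 13·282 + 1
17: 3667 = 17·215 + 12
19: 3667 = 19·193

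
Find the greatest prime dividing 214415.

214415 = 5 · 42883
42883 = 19 · 2257
2257 = 37 · 61
61 is prime.
So 214415 = 5 · 19 · 37 · 61; the largest prime factor is 61.

61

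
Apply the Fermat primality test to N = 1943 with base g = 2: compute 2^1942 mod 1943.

2^1 ≡ 2 (mod 1943)
2^2 ≡ 2^2 = 4 ≡ 4 (mod 1943)
2^4 ≡ 4^2 = 16 ≡ 16 (mod 1943)
2^8 ≡ 16^2 = 256 ≡ 256 (mod 1943)
2^16 ≡ 256^2 = 65536 ≡ 1417 (mod 1943)
2^32 ≡ 1417^2 = 2007889 ≡ 770 (mod 1943)
2^64 ≡ 770^2 = 592900 ≡ 285 (mod 1943)
2^128 ≡ 285^2 = 81225 ≡ 1562 (mod 1943)
2^256 ≡ 1562^2 = 2439844 ≡ 1379 (mod 1943)
2^512 ≡ 1379^2 = 1901641 ≡ 1387 (mod 1943)
2^1024 ≡ 1387^2 = 1923769 ≡ 199 (mod 1943)
1942 = 1024 + 512 + 256 + 128 + 16 + 4 + 2 in binary powers of 2.
So 2^1942 ≡ 199 · 1387 · 1379 · 1562 · 1417 · 16 · 4 ≡ 1430 (mod 1943).
Since 1430 ≠ 1, base 2 is a Fermat witness: 1943 is composite.

1430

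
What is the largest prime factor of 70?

7

70 = 2 · 35
35 = 5 · 7
7 is prime.
So 70 = 2 · 5 · 7; the largest prime factor is 7.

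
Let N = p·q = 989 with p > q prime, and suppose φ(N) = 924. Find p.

43

φ(n) = (p−1)(q−1) = n − (p+q) + 1, so p + q = 989 − 924 + 1 = 66.
p and q are the roots of t² − 66t + 989 = 0.
Discriminant: 66² − 4·989 = 4356 − 3956 = 400; √400 = 20.
q = (66 − 20)/2 = 23, p = (66 + 20)/2 = 43.
Check: 23 · 43 = 989.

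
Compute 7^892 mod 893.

653

7^1 ≡ 7 (mod 893)
7^2 ≡ 7^2 = 49 ≡ 49 (mod 893)
7^4 ≡ 49^2 = 2401 ≡ 615 (mod 893)
7^8 ≡ 615^2 = 378225 ≡ 486 (mod 893)
7^16 ≡ 486^2 = 236196 ≡ 444 (mod 893)
7^32 ≡ 444^2 = 197136 ≡ 676 (mod 893)
7^64 ≡ 676^2 = 456976 ≡ 653 (mod 893)
7^128 ≡ 653^2 = 426409 ≡ 448 (mod 893)
7^256 ≡ 448^2 = 200704 ≡ 672 (mod 893)
7^512 ≡ 672^2 = 451584 ≡ 619 (mod 893)
892 = 512 + 256 + 64 + 32 + 16 + 8 + 4 in binary powers of 2.
So 7^892 ≡ 619 · 672 · 653 · 676 · 444 · 486 · 615 ≡ 653 (mod 893).
Since 653 ≠ 1, base 7 is a Fermat witness: 893 is composite.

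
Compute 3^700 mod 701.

3^1 ≡ 3 (mod 701)
3^2 ≡ 3^2 = 9 ≡ 9 (mod 701)
3^4 ≡ 9^2 = 81 ≡ 81 (mod 701)
3^8 ≡ 81^2 = 6561 ≡ 252 (mod 701)
3^16 ≡ 252^2 = 63504 ≡ 414 (mod 701)
3^32 ≡ 414^2 = 171396 ≡ 352 (mod 701)
3^64 ≡ 352^2 = 123904 ≡ 528 (mod 701)
3^128 ≡ 528^2 = 278784 ≡ 487 (mod 701)
3^256 ≡ 487^2 = 237169 ≡ 231 (mod 701)
3^512 ≡ 231^2 = 53361 ≡ 85 (mod 701)
700 = 512 + 128 + 32 + 16 + 8 + 4 in binary powers of 2.
So 3^700 ≡ 85 · 487 · 352 · 414 · 252 · 81 ≡ 1 (mod 701).
Since the result is 1, base 3 gives no evidence that 701 is composite.

1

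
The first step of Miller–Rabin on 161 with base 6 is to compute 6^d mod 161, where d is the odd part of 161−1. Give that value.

48

161 − 1 = 160 = 2^5 · 5, so d = 5.
6^1 ≡ 6 (mod 161)
6^2 ≡ 6^2 = 36 ≡ 36 (mod 161)
6^4 ≡ 36^2 = 1296 ≡ 8 (mod 161)
5 = 4 + 1 in binary powers of 2.
So 6^5 ≡ 8 · 6 ≡ 48 (mod 161).
Squaring chain: 48 → 50 → 85 → 141 → 78; never reaches −1, so base 6 is a Miller–Rabin witness that 161 is composite.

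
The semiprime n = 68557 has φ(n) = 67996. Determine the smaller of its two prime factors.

179

φ(n) = (p−1)(q−1) = n − (p+q) + 1, so p + q = 68557 − 67996 + 1 = 562.
p and q are the roots of t² − 562t + 68557 = 0.
Discriminant: 562² − 4·68557 = 315844 − 274228 = 41616; √41616 = 204.
q = (562 − 204)/2 = 179, p = (562 + 204)/2 = 383.
Check: 179 · 383 = 68557.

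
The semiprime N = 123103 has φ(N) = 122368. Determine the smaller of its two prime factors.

φ(n) = (p−1)(q−1) = n − (p+q) + 1, so p + q = 123103 − 122368 + 1 = 736.
p and q are the roots of t² − 736t + 123103 = 0.
Discriminant: 736² − 4·123103 = 541696 − 492412 = 49284; √49284 = 222.
q = (736 − 222)/2 = 257, p = (736 + 222)/2 = 479.
Check: 257 · 479 = 123103.

257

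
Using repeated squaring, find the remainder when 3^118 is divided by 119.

32

3^1 ≡ 3 (mod 119)
3^2 ≡ 3^2 = 9 ≡ 9 (mod 119)
3^4 ≡ 9^2 = 81 ≡ 81 (mod 119)
3^8 ≡ 81^2 = 6561 ≡ 16 (mod 119)
3^16 ≡ 16^2 = 256 ≡ 18 (mod 119)
3^32 ≡ 18^2 = 324 ≡ 86 (mod 119)
3^64 ≡ 86^2 = 7396 ≡ 18 (mod 119)
118 = 64 + 32 + 16 + 4 + 2 in binary powers of 2.
So 3^118 ≡ 18 · 86 · 18 · 81 · 9 ≡ 32 (mod 119).
Since 32 ≠ 1, base 3 is a Fermat witness: 119 is composite.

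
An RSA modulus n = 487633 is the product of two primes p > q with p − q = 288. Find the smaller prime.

569

Since p = q + 288, we have 487633 = q(q + 288), so q² + 288q − 487633 = 0.
Discriminant: 288² + 4·487633 = 82944 + 1950532 = 2033476; √2033476 = 1426.
q = (−288 + 1426)/2 = 569, and p = q + 288 = 857.
Check: 569 · 857 = 487633.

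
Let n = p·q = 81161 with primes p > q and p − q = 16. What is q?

Since p = q + 16, we have 81161 = q(q + 16), so q² + 16q − 81161 = 0.
Discriminant: 16² + 4·81161 = 256 + 324644 = 324900; √324900 = 570.
q = (−16 + 570)/2 = 277, and p = q + 16 = 293.
Check: 277 · 293 = 81161.

277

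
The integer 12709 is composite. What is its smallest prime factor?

12709 is odd.
Digit sum 19, not divisible by 3.
Ends in 9: not divisible by 5.
7: 12709 = 7·1815 + 4
11: 12709 = 11·1155 + 4
13: 12709 = 13·977 + 8
17: 12709 = 17·747 + 10
19: 12709 = 19·668 + 17
23: 12709 = 23·552 + 13
29: 12709 = 29·438 + 7
31: 12709 = 31·409 + 30
37: 12709 = 37·343 + 18
41: 12709 = 41·309 + 40
43: 12709 = 43·295 + 24
47: 12709 = 47·270 + 19
53: 12709 = 53·239 + 42
59: 12709 = 59·215 + 24
61: 12709 = 61·208 + 21
67: 12709 = 67·189 + 46
71: 12709 = 71·179

71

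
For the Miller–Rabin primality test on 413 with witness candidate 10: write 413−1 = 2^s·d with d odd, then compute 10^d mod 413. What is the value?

413 − 1 = 412 = 2^2 · 103, so d = 103.
10^1 ≡ 10 (mod 413)
10^2 ≡ 10^2 = 100 ≡ 100 (mod 413)
10^4 ≡ 100^2 = 10000 ≡ 88 (mod 413)
10^8 ≡ 88^2 = 7744 ≡ 310 (mod 413)
10^16 ≡ 310^2 = 96100 ≡ 284 (mod 413)
10^32 ≡ 284^2 = 80656 ≡ 121 (mod 413)
10^64 ≡ 121^2 = 14641 ≡ 186 (mod 413)
103 = 64 + 32 + 4 + 2 + 1 in binary powers of 2.
So 10^103 ≡ 186 · 121 · 88 · 100 · 10 ≡ 129 (mod 413).
Squaring chain: 129 → 121; never reaches −1, so base 10 is a Miller–Rabin witness that 413 is composite.

129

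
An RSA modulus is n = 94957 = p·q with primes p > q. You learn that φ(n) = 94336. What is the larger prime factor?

353

φ(n) = (p−1)(q−1) = n − (p+q) + 1, so p + q = 94957 − 94336 + 1 = 622.
p and q are the roots of t² − 622t + 94957 = 0.
Discriminant: 622² − 4·94957 = 386884 − 379828 = 7056; √7056 = 84.
q = (622 − 84)/2 = 269, p = (622 + 84)/2 = 353.
Check: 269 · 353 = 94957.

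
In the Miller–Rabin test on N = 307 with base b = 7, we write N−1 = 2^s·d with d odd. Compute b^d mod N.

1

307 − 1 = 306 = 2^1 · 153, so d = 153.
7^1 ≡ 7 (mod 307)
7^2 ≡ 7^2 = 49 ≡ 49 (mod 307)
7^4 ≡ 49^2 = 2401 ≡ 252 (mod 307)
7^8 ≡ 252^2 = 63504 ≡ 262 (mod 307)
7^16 ≡ 262^2 = 68644 ≡ 183 (mod 307)
7^32 ≡ 183^2 = 33489 ≡ 26 (mod 307)
7^64 ≡ 26^2 = 676 ≡ 62 (mod 307)
7^128 ≡ 62^2 = 3844 ≡ 160 (mod 307)
153 = 128 + 16 + 8 + 1 in binary powers of 2.
So 7^153 ≡ 160 · 183 · 262 · 7 ≡ 1 (mod 307).
Since 7^d ≡ 1 (mod 307), base 7 does not prove 307 composite.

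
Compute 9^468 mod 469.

9^1 ≡ 9 (mod 469)
9^2 ≡ 9^2 = 81 ≡ 81 (mod 469)
9^4 ≡ 81^2 = 6561 ≡ 464 (mod 469)
9^8 ≡ 464^2 = 215296 ≡ 25 (mod 469)
9^16 ≡ 25^2 = 625 ≡ 156 (mod 469)
9^32 ≡ 156^2 = 24336 ≡ 417 (mod 469)
9^64 ≡ 417^2 = 173889 ≡ 359 (mod 469)
9^128 ≡ 359^2 = 128881 ≡ 375 (mod 469)
9^256 ≡ 375^2 = 140625 ≡ 394 (mod 469)
468 = 256 + 128 + 64 + 16 + 4 in binary powers of 2.
So 9^468 ≡ 394 · 375 · 359 · 156 · 464 ≡ 64 (mod 469).
Since 64 ≠ 1, base 9 is a Fermat witness: 469 is composite.

64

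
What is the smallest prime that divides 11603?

41

11603 is odd.
Digit sum 11, not divisible by 3.
Ends in 3: not divisible by 5.
7: 11603 = 7·1657 + 4
11: 11603 = 11·1054 + 9
13: 11603 = 13·892 + 7
17: 11603 = 17·682 + 9
19: 11603 = 19·610 + 13
23: 11603 = 23·504 + 11
29: 11603 = 29·400 + 3
31: 11603 = 31·374 + 9
37: 11603 = 37·313 + 22
41: 11603 = 41·283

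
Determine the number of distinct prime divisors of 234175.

234175 = 5^2 · 9367
9367 = 17 · 551
551 = 19 · 29
234175 = 5^2 · 17 · 19 · 29, which has 4 distinct prime factors.

4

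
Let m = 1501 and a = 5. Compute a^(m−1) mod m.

5^1 ≡ 5 (mod 1501)
5^2 ≡ 5^2 = 25 ≡ 25 (mod 1501)
5^4 ≡ 25^2 = 625 ≡ 625 (mod 1501)
5^8 ≡ 625^2 = 390625 ≡ 365 (mod 1501)
5^16 ≡ 365^2 = 133225 ≡ 1137 (mod 1501)
5^32 ≡ 1137^2 = 1292769 ≡ 408 (mod 1501)
5^64 ≡ 408^2 = 166464 ≡ 1354 (mod 1501)
5^128 ≡ 1354^2 = 1833316 ≡ 595 (mod 1501)
5^256 ≡ 595^2 = 354025 ≡ 1290 (mod 1501)
5^512 ≡ 1290^2 = 1664100 ≡ 992 (mod 1501)
5^1024 ≡ 992^2 = 984064 ≡ 909 (mod 1501)
1500 = 1024 + 256 + 128 + 64 + 16 + 8 + 4 in binary powers of 2.
So 5^1500 ≡ 909 · 1290 · 595 · 1354 · 1137 · 365 · 625 ≡ 64 (mod 1501).
Since 64 ≠ 1, base 5 is a Fermat witness: 1501 is composite.

64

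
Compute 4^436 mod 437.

4^1 ≡ 4 (mod 437)
4^2 ≡ 4^2 = 16 ≡ 16 (mod 437)
4^4 ≡ 16^2 = 256 ≡ 256 (mod 437)
4^8 ≡ 256^2 = 65536 ≡ 423 (mod 437)
4^16 ≡ 423^2 = 178929 ≡ 196 (mod 437)
4^32 ≡ 196^2 = 38416 ≡ 397 (mod 437)
4^64 ≡ 397^2 = 157609 ≡ 289 (mod 437)
4^128 ≡ 289^2 = 83521 ≡ 54 (mod 437)
4^256 ≡ 54^2 = 2916 ≡ 294 (mod 437)
436 = 256 + 128 + 32 + 16 + 4 in binary powers of 2.
So 4^436 ≡ 294 · 54 · 397 · 196 · 256 ≡ 123 (mod 437).
Since 123 ≠ 1, base 4 is a Fermat witness: 437 is composite.

123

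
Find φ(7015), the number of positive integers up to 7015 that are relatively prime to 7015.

5280

Factor: 7015 = 5 · 23 · 61.
φ(7015) = (5−1) · (23−1) · (61−1) = 4 · 22 · 60 = 5280.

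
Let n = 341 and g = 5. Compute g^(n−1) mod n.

5^1 ≡ 5 (mod 341)
5^2 ≡ 5^2 = 25 ≡ 25 (mod 341)
5^4 ≡ 25^2 = 625 ≡ 284 (mod 341)
5^8 ≡ 284^2 = 80656 ≡ 180 (mod 341)
5^16 ≡ 180^2 = 32400 ≡ 5 (mod 341)
5^32 ≡ 5^2 = 25 ≡ 25 (mod 341)
5^64 ≡ 25^2 = 625 ≡ 284 (mod 341)
5^128 ≡ 284^2 = 80656 ≡ 180 (mod 341)
5^256 ≡ 180^2 = 32400 ≡ 5 (mod 341)
340 = 256 + 64 + 16 + 4 in binary powers of 2.
So 5^340 ≡ 5 · 284 · 5 · 284 ≡ 67 (mod 341).
Since 67 ≠ 1, base 5 is a Fermat witness: 341 is composite.

67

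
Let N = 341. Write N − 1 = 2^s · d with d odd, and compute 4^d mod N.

341 − 1 = 340 = 2^2 · 85, so d = 85.
4^1 ≡ 4 (mod 341)
4^2 ≡ 4^2 = 16 ≡ 16 (mod 341)
4^4 ≡ 16^2 = 256 ≡ 256 (mod 341)
4^8 ≡ 256^2 = 65536 ≡ 64 (mod 341)
4^16 ≡ 64^2 = 4096 ≡ 4 (mod 341)
4^32 ≡ 4^2 = 16 ≡ 16 (mod 341)
4^64 ≡ 16^2 = 256 ≡ 256 (mod 341)
85 = 64 + 16 + 4 + 1 in binary powers of 2.
So 4^85 ≡ 256 · 4 · 256 · 4 ≡ 1 (mod 341).
Since 4^d ≡ 1 (mod 341), base 4 does not prove 341 composite.

1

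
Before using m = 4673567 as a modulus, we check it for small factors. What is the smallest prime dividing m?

59

4673567 is odd.
Digit sum 38, not divisible by 3.
Ends in 7: not divisible by 5.
7: 4673567 = 7·667652 + 3
11: 4673567 = 11·424869 + 8
13: 4673567 = 13·359505 + 2
17: 4673567 = 17·274915 + 12
19: 4673567 = 19·245977 + 4
23: 4673567 = 23·203198 + 13
29: 4673567 = 29·161157 + 14
31: 4673567 = 31·150760 + 7
37: 4673567 = 37·126312 + 23
41: 4673567 = 41·113989 + 18
43: 4673567 = 43·108687 + 26
47: 4673567 = 47·99437 + 28
53: 4673567 = 53·88180 + 27
59: 4673567 = 59·79213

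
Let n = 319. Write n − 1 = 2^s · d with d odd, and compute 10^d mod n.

21

319 − 1 = 318 = 2^1 · 159, so d = 159.
10^1 ≡ 10 (mod 319)
10^2 ≡ 10^2 = 100 ≡ 100 (mod 319)
10^4 ≡ 100^2 = 10000 ≡ 111 (mod 319)
10^8 ≡ 111^2 = 12321 ≡ 199 (mod 319)
10^16 ≡ 199^2 = 39601 ≡ 45 (mod 319)
10^32 ≡ 45^2 = 2025 ≡ 111 (mod 319)
10^64 ≡ 111^2 = 12321 ≡ 199 (mod 319)
10^128 ≡ 199^2 = 39601 ≡ 45 (mod 319)
159 = 128 + 16 + 8 + 4 + 2 + 1 in binary powers of 2.
So 10^159 ≡ 45 · 45 · 199 · 111 · 100 · 10 ≡ 21 (mod 319).
Squaring chain: 21; never reaches −1, so base 10 is a Miller–Rabin witness that 319 is composite.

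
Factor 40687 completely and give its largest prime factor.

40687 = 23 · 1769
1769 = 29 · 61
61 is prime.
So 40687 = 23 · 29 · 61; the largest prime factor is 61.

61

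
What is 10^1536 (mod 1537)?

10^1 ≡ 10 (mod 1537)
10^2 ≡ 10^2 = 100 ≡ 100 (mod 1537)
10^4 ≡ 100^2 = 10000 ≡ 778 (mod 1537)
10^8 ≡ 778^2 = 605284 ≡ 1243 (mod 1537)
10^16 ≡ 1243^2 = 1545049 ≡ 364 (mod 1537)
10^32 ≡ 364^2 = 132496 ≡ 314 (mod 1537)
10^64 ≡ 314^2 = 98596 ≡ 228 (mod 1537)
10^128 ≡ 228^2 = 51984 ≡ 1263 (mod 1537)
10^256 ≡ 1263^2 = 1595169 ≡ 1300 (mod 1537)
10^512 ≡ 1300^2 = 1690000 ≡ 837 (mod 1537)
10^1024 ≡ 837^2 = 700569 ≡ 1234 (mod 1537)
1536 = 1024 + 512 in binary powers of 2.
So 10^1536 ≡ 1234 · 837 ≡ 1531 (mod 1537).
Since 1531 ≠ 1, base 10 is a Fermat witness: 1537 is composite.

1531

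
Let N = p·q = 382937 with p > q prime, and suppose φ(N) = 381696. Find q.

569

φ(n) = (p−1)(q−1) = n − (p+q) + 1, so p + q = 382937 − 381696 + 1 = 1242.
p and q are the roots of t² − 1242t + 382937 = 0.
Discriminant: 1242² − 4·382937 = 1542564 − 1531748 = 10816; √10816 = 104.
q = (1242 − 104)/2 = 569, p = (1242 + 104)/2 = 673.
Check: 569 · 673 = 382937.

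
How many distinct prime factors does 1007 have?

2

1007 = 19 · 53
1007 = 19 · 53, which has 2 distinct prime factors.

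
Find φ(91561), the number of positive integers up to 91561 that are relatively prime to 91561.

84240

Factor: 91561 = 19 · 61 · 79.
φ(91561) = (19−1) · (61−1) · (79−1) = 18 · 60 · 78 = 84240.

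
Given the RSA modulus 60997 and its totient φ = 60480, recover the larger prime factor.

337

φ(n) = (p−1)(q−1) = n − (p+q) + 1, so p + q = 60997 − 60480 + 1 = 518.
p and q are the roots of t² − 518t + 60997 = 0.
Discriminant: 518² − 4·60997 = 268324 − 243988 = 24336; √24336 = 156.
q = (518 − 156)/2 = 181, p = (518 + 156)/2 = 337.
Check: 181 · 337 = 60997.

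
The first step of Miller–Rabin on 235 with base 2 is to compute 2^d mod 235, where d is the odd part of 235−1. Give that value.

192

235 − 1 = 234 = 2^1 · 117, so d = 117.
2^1 ≡ 2 (mod 235)
2^2 ≡ 2^2 = 4 ≡ 4 (mod 235)
2^4 ≡ 4^2 = 16 ≡ 16 (mod 235)
2^8 ≡ 16^2 = 256 ≡ 21 (mod 235)
2^16 ≡ 21^2 = 441 ≡ 206 (mod 235)
2^32 ≡ 206^2 = 42436 ≡ 136 (mod 235)
2^64 ≡ 136^2 = 18496 ≡ 166 (mod 235)
117 = 64 + 32 + 16 + 4 + 1 in binary powers of 2.
So 2^117 ≡ 166 · 136 · 206 · 16 · 2 ≡ 192 (mod 235).
Squaring chain: 192; never reaches −1, so base 2 is a Miller–Rabin witness that 235 is composite.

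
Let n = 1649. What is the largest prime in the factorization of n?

97

1649 = 17 · 97
97 is prime.
So 1649 = 17 · 97; the largest prime factor is 97.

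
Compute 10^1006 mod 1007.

42

10^1 ≡ 10 (mod 1007)
10^2 ≡ 10^2 = 100 ≡ 100 (mod 1007)
10^4 ≡ 100^2 = 10000 ≡ 937 (mod 1007)
10^8 ≡ 937^2 = 877969 ≡ 872 (mod 1007)
10^16 ≡ 872^2 = 760384 ≡ 99 (mod 1007)
10^32 ≡ 99^2 = 9801 ≡ 738 (mod 1007)
10^64 ≡ 738^2 = 544644 ≡ 864 (mod 1007)
10^128 ≡ 864^2 = 746496 ≡ 309 (mod 1007)
10^256 ≡ 309^2 = 95481 ≡ 823 (mod 1007)
10^512 ≡ 823^2 = 677329 ≡ 625 (mod 1007)
1006 = 512 + 256 + 128 + 64 + 32 + 8 + 4 + 2 in binary powers of 2.
So 10^1006 ≡ 625 · 823 · 309 · 864 · 738 · 872 · 937 · 100 ≡ 42 (mod 1007).
Since 42 ≠ 1, base 10 is a Fermat witness: 1007 is composite.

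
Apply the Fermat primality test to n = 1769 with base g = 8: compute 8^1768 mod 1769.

8^1 ≡ 8 (mod 1769)
8^2 ≡ 8^2 = 64 ≡ 64 (mod 1769)
8^4 ≡ 64^2 = 4096 ≡ 558 (mod 1769)
8^8 ≡ 558^2 = 311364 ≡ 20 (mod 1769)
8^16 ≡ 20^2 = 400 ≡ 400 (mod 1769)
8^32 ≡ 400^2 = 160000 ≡ 790 (mod 1769)
8^64 ≡ 790^2 = 624100 ≡ 1412 (mod 1769)
8^128 ≡ 1412^2 = 1993744 ≡ 81 (mod 1769)
8^256 ≡ 81^2 = 6561 ≡ 1254 (mod 1769)
8^512 ≡ 1254^2 = 1572516 ≡ 1644 (mod 1769)
8^1024 ≡ 1644^2 = 2702736 ≡ 1473 (mod 1769)
1768 = 1024 + 512 + 128 + 64 + 32 + 8 in binary powers of 2.
So 8^1768 ≡ 1473 · 1644 · 81 · 1412 · 790 · 20 ≡ 935 (mod 1769).
Since 935 ≠ 1, base 8 is a Fermat witness: 1769 is composite.

935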